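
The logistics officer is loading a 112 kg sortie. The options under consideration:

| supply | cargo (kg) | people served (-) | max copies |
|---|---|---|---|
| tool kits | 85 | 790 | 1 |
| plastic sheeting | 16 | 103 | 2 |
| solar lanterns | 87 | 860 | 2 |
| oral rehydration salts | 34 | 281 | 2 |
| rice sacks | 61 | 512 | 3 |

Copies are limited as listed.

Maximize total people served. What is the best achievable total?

963

The ratio ordering already packs tightly: plastic sheeting + solar lanterns, 103 kg, 963.
That's the maximum — no swap from here does better than 963.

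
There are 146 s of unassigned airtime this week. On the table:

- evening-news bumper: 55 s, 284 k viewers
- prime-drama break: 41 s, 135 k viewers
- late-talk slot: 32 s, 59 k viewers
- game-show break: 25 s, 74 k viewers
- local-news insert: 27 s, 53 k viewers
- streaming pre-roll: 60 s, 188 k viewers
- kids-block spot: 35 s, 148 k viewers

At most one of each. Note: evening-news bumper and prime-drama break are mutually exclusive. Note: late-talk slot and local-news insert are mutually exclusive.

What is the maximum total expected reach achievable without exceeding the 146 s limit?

Density check — evening-news bumper 5.16, kids-block spot 4.23, prime-drama break 3.29 are the best per s.
Best packing: evening-news bumper + game-show break + local-news insert + kids-block spot — 142 s, 559 total.
Next best is evening-news bumper + game-show break + streaming pre-roll at 546 (140 s) — short by 13.

559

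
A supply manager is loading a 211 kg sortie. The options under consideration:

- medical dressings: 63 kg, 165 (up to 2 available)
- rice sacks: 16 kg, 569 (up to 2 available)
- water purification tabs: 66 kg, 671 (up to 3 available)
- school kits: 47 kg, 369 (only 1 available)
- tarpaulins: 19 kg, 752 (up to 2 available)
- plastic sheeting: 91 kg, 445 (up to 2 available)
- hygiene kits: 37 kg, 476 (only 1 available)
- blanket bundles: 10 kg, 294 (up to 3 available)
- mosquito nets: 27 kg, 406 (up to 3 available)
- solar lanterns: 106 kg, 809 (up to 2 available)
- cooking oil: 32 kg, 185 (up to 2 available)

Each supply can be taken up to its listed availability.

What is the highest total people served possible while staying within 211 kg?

Filling by ratio: 2×rice sacks + 2×tarpaulins + 3×blanket bundles + 3×mosquito nets for 4742, with 30 kg left unused.
The 10 kg tied up in blanket bundles is better spent on hygiene kits — total rises to 4924 (208 kg).
Nothing else within 211 kg beats 4924.

4924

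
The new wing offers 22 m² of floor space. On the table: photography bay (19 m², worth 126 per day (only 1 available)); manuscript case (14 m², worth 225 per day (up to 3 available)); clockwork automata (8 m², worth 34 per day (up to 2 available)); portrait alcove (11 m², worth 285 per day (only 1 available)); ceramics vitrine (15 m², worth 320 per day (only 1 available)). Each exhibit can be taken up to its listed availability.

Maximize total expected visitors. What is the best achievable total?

320

Ranking by ratio (expected visitors/m²): portrait alcove 25.91, ceramics vitrine 21.33, manuscript case 16.07.
Taking the top-ratio exhibits first gives clockwork automata + portrait alcove for 319 (19 m²).
Replace clockwork automata and portrait alcove with ceramics vitrine: the trade gains 1 net, giving 320 at 15 m².
Every other selection either busts 22 m² or exceeds an availability limit or fails to beat 320.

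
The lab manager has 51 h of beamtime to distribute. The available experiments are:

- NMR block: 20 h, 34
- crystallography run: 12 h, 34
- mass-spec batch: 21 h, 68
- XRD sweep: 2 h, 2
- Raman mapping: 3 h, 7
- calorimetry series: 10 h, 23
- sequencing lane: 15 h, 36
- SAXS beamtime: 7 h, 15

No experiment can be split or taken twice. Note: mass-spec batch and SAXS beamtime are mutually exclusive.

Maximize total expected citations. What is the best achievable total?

Taking crystallography run + mass-spec batch + Raman mapping + sequencing lane: 51 h used, 145 in expected citations.
The closest alternative, crystallography run + mass-spec batch + XRD sweep + sequencing lane, reaches only 140.

145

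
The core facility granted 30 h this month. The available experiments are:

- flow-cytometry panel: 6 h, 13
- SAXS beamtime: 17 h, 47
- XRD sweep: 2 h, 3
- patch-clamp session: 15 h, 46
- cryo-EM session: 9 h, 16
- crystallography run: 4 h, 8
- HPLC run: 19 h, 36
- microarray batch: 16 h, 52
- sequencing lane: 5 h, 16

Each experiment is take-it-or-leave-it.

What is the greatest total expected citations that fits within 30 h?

84

By expected citations per h: microarray batch 3.25, sequencing lane 3.20, patch-clamp session 3.07 lead.
Taking flow-cytometry panel + XRD sweep + microarray batch + sequencing lane: 29 h used, 84 in expected citations.
Nothing else within 30 h beats 84.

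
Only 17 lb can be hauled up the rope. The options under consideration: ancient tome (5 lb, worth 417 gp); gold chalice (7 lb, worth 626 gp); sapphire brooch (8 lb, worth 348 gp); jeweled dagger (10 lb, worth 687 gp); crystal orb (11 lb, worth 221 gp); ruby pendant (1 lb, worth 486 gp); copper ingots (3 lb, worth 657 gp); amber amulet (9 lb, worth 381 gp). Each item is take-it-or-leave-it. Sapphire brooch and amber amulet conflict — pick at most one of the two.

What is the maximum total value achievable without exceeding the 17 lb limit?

2186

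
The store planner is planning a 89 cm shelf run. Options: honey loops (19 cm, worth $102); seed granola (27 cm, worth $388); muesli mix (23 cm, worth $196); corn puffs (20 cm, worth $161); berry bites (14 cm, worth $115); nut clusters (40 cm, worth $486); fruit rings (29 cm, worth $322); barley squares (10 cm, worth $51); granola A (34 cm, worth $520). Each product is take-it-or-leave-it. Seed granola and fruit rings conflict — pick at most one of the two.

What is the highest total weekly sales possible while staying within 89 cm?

Density check — granola A 15.29, seed granola 14.37, nut clusters 12.15, fruit rings 11.10 are the best per cm.
Greedy by ratio would take seed granola + muesli mix + granola A: 84 cm used, total 1104.
The 50 cm tied up in seed granola and muesli mix is better spent on berry bites + nut clusters — total rises to 1121 (88 cm).
The closest alternative, seed granola + muesli mix + granola A, reaches only 1104.

1121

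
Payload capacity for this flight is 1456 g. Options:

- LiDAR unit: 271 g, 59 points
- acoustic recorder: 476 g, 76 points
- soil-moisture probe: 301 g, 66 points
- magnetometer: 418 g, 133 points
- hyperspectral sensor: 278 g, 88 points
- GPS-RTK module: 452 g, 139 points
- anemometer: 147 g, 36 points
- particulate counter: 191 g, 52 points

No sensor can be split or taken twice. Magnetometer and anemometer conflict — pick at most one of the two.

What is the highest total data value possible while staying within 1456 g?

The ratio heuristic lands on magnetometer + hyperspectral sensor + GPS-RTK module + particulate counter (412) but leaves 117 g idle.
Dropping particulate counter frees 191 g; slotting in soil-moisture probe (301 g) lifts the total to 426 at 1449 g.
Runner-up LiDAR unit + magnetometer + hyperspectral sensor + GPS-RTK module tops out at 419.

426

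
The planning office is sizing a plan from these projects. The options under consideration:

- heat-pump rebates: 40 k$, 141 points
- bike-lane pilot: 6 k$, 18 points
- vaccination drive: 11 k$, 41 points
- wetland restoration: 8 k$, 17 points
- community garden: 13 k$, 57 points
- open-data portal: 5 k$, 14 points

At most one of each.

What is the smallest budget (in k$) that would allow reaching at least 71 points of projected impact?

18

Need the lightest bundle worth ≥ 71.
community garden + open-data portal reaches 71 using 18 k$.
Below 18 k$ the best achievable stays under 71.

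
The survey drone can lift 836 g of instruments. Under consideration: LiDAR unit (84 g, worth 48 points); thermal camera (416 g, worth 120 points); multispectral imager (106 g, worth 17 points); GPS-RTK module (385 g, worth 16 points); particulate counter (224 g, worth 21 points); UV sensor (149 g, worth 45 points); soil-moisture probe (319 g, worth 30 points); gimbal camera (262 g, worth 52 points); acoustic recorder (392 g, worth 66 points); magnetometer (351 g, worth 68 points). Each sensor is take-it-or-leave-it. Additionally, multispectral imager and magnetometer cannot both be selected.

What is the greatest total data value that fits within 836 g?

Ranking by ratio (data value/g): LiDAR unit 0.57, UV sensor 0.30, thermal camera 0.29, gimbal camera 0.20.
Best packing: LiDAR unit + thermal camera + multispectral imager + UV sensor — 755 g, 230 total.
The closest alternative, LiDAR unit + thermal camera + gimbal camera, reaches only 220.

230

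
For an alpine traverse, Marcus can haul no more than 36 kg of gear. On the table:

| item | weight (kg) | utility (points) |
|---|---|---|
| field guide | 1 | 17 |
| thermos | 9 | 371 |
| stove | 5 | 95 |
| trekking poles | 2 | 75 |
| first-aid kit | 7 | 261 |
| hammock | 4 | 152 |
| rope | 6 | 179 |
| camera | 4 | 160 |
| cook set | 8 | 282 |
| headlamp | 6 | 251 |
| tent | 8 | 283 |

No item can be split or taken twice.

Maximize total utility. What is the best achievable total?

The ratio heuristic lands on field guide + thermos + trekking poles + first-aid kit + hammock + camera + headlamp (1287) but leaves 3 kg idle.
The 5 kg tied up in field guide and hammock is better spent on tent — total rises to 1401 (36 kg).

1401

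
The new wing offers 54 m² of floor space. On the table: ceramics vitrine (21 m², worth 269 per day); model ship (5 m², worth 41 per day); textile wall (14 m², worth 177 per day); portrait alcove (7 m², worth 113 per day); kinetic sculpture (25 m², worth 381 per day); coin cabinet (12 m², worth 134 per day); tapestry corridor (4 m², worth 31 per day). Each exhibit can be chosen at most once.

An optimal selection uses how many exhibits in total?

3

Optimal total is 763.
For example ceramics vitrine + portrait alcove + kinetic sculpture achieves it, using 53 m².
Every optimal selection uses 3 exhibits.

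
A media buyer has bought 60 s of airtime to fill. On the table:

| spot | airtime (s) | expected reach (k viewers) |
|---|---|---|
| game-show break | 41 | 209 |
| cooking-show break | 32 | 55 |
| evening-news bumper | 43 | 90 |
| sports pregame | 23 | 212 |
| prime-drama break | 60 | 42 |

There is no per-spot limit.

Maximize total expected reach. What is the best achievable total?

424

Taking 2×sports pregame: 46 s used, 424 in expected reach.
The spare 14 s is too small for any remaining spot, and no exchange beats 424.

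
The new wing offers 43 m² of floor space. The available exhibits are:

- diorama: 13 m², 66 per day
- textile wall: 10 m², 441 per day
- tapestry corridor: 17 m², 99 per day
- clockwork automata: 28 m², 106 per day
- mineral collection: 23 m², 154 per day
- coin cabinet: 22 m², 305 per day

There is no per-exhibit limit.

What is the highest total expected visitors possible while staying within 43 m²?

1764

4×textile wall uses 40 of the 43 m² and totals 1764.
Every other selection either busts 43 m² or fails to beat 1764.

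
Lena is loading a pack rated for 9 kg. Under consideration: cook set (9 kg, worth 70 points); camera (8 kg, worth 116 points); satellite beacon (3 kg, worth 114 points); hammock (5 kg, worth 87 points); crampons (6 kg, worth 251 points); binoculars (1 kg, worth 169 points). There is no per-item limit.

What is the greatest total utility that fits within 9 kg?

Density check — binoculars 169.00, crampons 41.83, satellite beacon 38.00, hammock 17.40 are the best per kg.
9×binoculars uses 9 of the 9 kg and totals 1521.
Every other selection either busts 9 kg or fails to beat 1521.

1521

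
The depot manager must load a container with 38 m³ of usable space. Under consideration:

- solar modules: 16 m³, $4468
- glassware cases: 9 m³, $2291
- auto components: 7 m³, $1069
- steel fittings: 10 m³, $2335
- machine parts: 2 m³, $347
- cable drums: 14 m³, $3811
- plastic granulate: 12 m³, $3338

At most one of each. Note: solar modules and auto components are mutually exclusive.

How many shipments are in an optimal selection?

3

Best achievable revenue is 10141.
For example solar modules + steel fittings + plastic granulate achieves it, using 38 m³.
Every optimal selection uses 3 shipments.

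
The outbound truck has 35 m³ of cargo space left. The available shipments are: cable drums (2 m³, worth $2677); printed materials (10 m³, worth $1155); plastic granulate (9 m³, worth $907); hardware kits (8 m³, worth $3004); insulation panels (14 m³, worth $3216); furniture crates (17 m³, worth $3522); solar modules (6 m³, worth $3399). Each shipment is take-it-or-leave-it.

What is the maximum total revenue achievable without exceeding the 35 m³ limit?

A density-first pass picks cable drums + hardware kits + insulation panels + solar modules — 12296 at 30 m³.
Dropping insulation panels frees 14 m³; slotting in furniture crates (17 m³) lifts the total to 12602 at 33 m³.

12602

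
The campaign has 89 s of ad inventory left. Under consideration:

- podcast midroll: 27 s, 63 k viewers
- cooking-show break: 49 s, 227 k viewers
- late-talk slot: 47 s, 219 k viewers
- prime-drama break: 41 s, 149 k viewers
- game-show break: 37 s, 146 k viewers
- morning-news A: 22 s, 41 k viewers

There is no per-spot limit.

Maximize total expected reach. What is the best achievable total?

Taking the top-ratio spots first gives late-talk slot + game-show break for 365 (84 s).
Dropping late-talk slot frees 47 s; slotting in cooking-show break (49 s) lifts the total to 373 at 86 s.
The spare 3 s is too small for any remaining spot, and no exchange beats 373.

373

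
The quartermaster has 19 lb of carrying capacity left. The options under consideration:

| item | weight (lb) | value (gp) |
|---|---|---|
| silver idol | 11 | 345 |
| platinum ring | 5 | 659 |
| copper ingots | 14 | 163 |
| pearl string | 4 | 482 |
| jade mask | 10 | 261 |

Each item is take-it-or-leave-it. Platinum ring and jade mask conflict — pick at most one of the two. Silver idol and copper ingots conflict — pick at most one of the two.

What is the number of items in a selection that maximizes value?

2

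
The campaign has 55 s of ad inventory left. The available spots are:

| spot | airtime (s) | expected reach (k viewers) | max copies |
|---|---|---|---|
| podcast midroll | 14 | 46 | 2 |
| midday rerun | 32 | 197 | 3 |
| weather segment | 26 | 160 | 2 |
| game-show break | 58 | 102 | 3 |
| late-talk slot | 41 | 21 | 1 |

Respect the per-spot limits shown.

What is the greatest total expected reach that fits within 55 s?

Filling by ratio: podcast midroll + midday rerun for 243, with 9 s left unused.
The 46 s tied up in podcast midroll and midday rerun is better spent on 2×weather segment — total rises to 320 (52 s).

320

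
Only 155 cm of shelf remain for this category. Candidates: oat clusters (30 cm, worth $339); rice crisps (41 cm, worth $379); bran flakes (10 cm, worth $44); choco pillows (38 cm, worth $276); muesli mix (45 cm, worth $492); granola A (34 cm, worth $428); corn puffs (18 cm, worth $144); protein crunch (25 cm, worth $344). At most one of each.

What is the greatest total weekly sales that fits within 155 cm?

1747

Density check — protein crunch 13.76, granola A 12.59, oat clusters 11.30, muesli mix 10.93 are the best per cm.
The ratio ordering already packs tightly: oat clusters + muesli mix + granola A + corn puffs + protein crunch, 152 cm, 1747.
The closest alternative, rice crisps + bran flakes + muesli mix + granola A + protein crunch, reaches only 1687.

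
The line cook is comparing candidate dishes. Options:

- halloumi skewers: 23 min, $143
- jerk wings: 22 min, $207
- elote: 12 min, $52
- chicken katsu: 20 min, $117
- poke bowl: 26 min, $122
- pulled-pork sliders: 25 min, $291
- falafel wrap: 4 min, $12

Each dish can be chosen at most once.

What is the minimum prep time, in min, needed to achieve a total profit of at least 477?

Look for the lowest-prep combination reaching 477.
jerk wings + pulled-pork sliders reaches 498 using 47 min.
Below 47 min the best achievable stays under 477.

47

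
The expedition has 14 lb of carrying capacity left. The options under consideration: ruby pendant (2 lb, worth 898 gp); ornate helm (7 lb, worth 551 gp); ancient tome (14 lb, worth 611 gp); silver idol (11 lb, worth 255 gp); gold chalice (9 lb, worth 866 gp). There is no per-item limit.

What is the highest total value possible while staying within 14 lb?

6286

Ranking by ratio (value/lb): ruby pendant 449.00, gold chalice 96.22, ornate helm 78.71.
The ratio ordering already packs tightly: 7×ruby pendant, 14 lb, 6286.
Nothing else within 14 lb beats 6286.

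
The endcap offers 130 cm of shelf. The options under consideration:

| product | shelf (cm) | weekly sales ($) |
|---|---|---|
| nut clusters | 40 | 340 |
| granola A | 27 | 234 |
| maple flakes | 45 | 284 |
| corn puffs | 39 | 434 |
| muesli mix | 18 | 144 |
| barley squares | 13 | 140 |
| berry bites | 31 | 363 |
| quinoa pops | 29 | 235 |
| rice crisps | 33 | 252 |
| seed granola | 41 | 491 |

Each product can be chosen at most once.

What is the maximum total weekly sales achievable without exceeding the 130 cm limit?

1432

Greedy by ratio would take corn puffs + barley squares + berry bites + seed granola: 124 cm used, total 1428.
Replace barley squares with muesli mix: the trade gains 4 net, giving 1432 at 129 cm.
Every other selection either busts 130 cm or fails to beat 1432.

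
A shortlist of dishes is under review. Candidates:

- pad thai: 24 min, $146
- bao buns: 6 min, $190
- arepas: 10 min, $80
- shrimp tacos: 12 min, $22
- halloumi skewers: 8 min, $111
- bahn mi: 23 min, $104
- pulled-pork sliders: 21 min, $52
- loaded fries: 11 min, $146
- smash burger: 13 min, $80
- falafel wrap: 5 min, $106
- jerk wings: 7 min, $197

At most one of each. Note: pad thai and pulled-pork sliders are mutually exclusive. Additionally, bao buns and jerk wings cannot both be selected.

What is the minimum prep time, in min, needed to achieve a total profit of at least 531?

30

Minimise min subject to total profit ≥ 531.
bao buns + halloumi skewers + loaded fries + falafel wrap: 553 profit at 30 min.
Below 30 min the best achievable stays under 531.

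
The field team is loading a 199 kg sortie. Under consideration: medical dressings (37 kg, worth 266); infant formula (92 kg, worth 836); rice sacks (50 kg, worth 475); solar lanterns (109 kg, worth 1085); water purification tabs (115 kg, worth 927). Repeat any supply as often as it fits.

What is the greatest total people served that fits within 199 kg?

1826

By people served per kg: solar lanterns 9.95, rice sacks 9.50, infant formula 9.09 lead.
Best packing: medical dressings + rice sacks + solar lanterns — 196 kg, 1826 total.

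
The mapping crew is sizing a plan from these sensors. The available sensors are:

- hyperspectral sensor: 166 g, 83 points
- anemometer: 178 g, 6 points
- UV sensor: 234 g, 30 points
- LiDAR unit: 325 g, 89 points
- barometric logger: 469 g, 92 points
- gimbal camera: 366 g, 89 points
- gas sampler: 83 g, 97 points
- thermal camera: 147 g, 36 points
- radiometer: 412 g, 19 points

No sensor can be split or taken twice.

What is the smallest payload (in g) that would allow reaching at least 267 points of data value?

574

Need the lightest bundle worth ≥ 267.
hyperspectral sensor + LiDAR unit + gas sampler reaches 269 using 574 g.
Any bundle with less than 574 g falls short of 267.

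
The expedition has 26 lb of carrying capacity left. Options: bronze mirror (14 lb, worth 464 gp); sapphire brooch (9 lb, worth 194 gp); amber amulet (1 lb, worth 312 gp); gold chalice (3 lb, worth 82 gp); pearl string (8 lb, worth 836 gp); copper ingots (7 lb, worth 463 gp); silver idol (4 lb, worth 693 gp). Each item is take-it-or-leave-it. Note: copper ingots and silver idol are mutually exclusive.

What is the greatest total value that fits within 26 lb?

2117

Ranking by ratio (value/lb): amber amulet 312.00, silver idol 173.25, pearl string 104.50.
Sapphire brooch + amber amulet + gold chalice + pearl string + silver idol uses 25 of the 26 lb and totals 2117.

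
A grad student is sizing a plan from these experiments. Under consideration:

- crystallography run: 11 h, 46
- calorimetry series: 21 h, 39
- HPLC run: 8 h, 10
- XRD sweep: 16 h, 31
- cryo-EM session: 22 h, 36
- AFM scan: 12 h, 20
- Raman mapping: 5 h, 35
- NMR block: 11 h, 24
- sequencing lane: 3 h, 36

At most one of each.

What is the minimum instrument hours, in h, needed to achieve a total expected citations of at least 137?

30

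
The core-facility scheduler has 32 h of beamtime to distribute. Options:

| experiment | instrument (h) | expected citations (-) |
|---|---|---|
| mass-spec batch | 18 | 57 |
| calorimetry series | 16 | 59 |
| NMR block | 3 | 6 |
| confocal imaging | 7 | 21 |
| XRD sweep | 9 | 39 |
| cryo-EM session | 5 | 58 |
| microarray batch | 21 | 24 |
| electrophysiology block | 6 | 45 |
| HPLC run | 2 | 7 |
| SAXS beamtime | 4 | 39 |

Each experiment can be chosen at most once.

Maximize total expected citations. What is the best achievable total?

202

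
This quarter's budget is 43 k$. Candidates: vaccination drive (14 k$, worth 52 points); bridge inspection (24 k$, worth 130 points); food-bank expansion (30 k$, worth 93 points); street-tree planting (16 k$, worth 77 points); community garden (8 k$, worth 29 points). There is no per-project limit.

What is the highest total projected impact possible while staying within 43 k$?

207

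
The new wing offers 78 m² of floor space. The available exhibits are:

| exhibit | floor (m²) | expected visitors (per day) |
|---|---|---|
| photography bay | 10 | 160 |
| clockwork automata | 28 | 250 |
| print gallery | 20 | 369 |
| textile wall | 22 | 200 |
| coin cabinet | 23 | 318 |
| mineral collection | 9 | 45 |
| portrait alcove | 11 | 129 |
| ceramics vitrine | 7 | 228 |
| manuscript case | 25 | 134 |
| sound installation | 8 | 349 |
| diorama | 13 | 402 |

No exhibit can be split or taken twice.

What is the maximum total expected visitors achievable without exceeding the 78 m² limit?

The ratio ordering already packs tightly: photography bay + print gallery + mineral collection + portrait alcove + ceramics vitrine + sound installation + diorama, 78 m², 1682.
Nothing else within 78 m² beats 1682.

1682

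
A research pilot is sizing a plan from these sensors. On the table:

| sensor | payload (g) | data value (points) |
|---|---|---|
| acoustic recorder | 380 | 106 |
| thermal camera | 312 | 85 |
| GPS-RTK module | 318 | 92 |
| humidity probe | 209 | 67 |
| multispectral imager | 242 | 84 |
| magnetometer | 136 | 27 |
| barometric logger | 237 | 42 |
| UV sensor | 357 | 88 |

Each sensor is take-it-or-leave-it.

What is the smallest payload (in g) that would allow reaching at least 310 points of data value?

Look for the lowest-payload combination reaching 310.
Taking thermal camera + GPS-RTK module + humidity probe + multispectral imager gives 328 (≥ 310) for 1081 g.
Below 1081 g the best achievable stays under 310.

1081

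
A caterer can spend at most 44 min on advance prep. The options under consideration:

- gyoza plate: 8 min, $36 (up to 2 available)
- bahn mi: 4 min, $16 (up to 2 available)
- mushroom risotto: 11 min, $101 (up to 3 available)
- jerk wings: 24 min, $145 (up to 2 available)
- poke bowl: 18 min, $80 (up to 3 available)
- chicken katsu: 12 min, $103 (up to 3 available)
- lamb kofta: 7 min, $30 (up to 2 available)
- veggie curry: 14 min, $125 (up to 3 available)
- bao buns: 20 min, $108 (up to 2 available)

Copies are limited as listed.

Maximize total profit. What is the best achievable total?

375

A density-first pass picks gyoza plate + 3×mushroom risotto — 339 at 41 min.
The 41 min tied up in gyoza plate and 3×mushroom risotto is better spent on 3×veggie curry — total rises to 375 (42 min).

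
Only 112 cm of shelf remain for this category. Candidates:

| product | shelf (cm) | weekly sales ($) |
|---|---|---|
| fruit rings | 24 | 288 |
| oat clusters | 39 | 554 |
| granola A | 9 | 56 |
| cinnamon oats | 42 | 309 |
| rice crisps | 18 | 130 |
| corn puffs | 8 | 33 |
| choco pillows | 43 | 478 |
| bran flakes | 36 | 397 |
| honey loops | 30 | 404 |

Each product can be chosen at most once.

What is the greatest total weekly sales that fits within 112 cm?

1436

By weekly sales per cm: oat clusters 14.21, honey loops 13.47, fruit rings 12.00, choco pillows 11.12 lead.
A density-first pass picks fruit rings + oat clusters + rice crisps + honey loops — 1376 at 111 cm.
The 42 cm tied up in fruit rings and rice crisps is better spent on choco pillows — total rises to 1436 (112 cm).
Runner-up fruit rings + oat clusters + rice crisps + honey loops tops out at 1376.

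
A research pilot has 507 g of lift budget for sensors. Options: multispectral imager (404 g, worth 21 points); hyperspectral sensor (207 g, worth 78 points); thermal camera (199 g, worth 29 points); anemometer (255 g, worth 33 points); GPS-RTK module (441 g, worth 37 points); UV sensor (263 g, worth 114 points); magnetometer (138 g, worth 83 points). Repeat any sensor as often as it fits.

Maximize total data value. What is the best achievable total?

249

Density check — magnetometer 0.60, UV sensor 0.43, hyperspectral sensor 0.38, thermal camera 0.15 are the best per g.
3×magnetometer uses 414 of the 507 g and totals 249.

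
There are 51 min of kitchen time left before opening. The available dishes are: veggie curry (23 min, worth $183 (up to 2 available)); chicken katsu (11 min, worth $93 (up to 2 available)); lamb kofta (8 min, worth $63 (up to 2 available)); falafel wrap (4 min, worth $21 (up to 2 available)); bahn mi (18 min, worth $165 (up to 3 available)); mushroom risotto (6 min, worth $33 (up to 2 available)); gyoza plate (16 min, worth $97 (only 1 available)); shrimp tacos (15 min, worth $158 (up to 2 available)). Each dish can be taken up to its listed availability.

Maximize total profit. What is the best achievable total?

488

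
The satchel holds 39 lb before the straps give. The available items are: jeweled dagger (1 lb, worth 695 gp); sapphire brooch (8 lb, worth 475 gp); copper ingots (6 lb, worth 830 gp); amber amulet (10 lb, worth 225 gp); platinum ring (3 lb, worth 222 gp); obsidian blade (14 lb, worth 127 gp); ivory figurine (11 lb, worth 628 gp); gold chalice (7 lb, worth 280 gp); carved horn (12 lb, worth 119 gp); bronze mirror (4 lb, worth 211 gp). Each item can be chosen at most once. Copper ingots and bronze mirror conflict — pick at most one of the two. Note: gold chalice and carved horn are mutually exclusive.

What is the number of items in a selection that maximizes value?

The maximum value within 39 lb is 3130.
One optimal bundle: jeweled dagger + sapphire brooch + copper ingots + platinum ring + ivory figurine + gold chalice (36 lb).
All optima have 6 items.

6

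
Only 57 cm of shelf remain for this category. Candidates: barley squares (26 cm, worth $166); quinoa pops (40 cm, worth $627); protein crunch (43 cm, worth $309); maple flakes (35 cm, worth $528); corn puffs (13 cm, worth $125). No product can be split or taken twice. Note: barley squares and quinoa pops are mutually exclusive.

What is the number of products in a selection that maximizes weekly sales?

Optimal total is 752.
For example quinoa pops + corn puffs achieves it, using 53 cm.
Every optimal selection uses 2 products.

2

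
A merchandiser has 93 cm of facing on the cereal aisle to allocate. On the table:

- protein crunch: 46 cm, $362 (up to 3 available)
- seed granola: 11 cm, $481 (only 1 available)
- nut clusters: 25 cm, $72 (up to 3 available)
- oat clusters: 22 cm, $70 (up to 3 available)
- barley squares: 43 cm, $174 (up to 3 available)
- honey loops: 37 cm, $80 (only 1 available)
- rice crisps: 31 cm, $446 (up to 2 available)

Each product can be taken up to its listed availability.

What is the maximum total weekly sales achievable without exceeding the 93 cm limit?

1373

Ranking by ratio (weekly sales/cm): seed granola 43.73, rice crisps 14.39, protein crunch 7.87, barley squares 4.05.
The ratio ordering already packs tightly: seed granola + 2×rice crisps, 73 cm, 1373.
That's the maximum — no swap from here does better than 1373.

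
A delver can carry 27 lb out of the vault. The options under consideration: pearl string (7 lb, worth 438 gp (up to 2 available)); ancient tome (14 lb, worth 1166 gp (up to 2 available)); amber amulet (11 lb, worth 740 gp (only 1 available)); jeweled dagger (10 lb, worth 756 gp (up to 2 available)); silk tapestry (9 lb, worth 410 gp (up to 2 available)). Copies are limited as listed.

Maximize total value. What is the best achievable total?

1950

Density check — ancient tome 83.29, jeweled dagger 75.60, amber amulet 67.27, pearl string 62.57 are the best per lb.
A density-first pass picks ancient tome + jeweled dagger — 1922 at 24 lb.
Dropping ancient tome frees 14 lb; slotting in pearl string + jeweled dagger (17 lb) lifts the total to 1950 at 27 lb.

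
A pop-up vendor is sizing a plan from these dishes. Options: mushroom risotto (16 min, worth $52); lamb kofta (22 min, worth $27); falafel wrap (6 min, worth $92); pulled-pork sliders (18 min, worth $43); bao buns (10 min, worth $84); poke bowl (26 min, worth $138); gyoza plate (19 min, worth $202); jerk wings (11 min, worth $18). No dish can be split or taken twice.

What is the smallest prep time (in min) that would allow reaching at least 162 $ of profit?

Look for the lowest-prep combination reaching 162.
falafel wrap + bao buns reaches 176 using 16 min.
Any bundle with less than 16 min falls short of 162.

16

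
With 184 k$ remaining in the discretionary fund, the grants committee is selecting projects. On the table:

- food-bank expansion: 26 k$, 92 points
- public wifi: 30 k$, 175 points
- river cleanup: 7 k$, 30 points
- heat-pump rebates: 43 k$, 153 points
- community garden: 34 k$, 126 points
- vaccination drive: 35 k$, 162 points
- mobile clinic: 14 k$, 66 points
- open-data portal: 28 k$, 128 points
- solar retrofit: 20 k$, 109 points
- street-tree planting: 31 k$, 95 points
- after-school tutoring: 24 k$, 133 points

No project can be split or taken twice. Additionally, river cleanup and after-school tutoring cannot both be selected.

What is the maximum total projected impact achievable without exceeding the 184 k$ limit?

868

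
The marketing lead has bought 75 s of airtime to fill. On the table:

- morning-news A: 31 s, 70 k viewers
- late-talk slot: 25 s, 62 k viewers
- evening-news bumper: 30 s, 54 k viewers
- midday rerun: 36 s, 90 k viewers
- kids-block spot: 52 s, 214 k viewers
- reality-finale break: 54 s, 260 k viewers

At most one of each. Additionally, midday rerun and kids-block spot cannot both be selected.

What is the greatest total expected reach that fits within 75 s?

Reality-finale break uses 54 of the 75 s and totals 260.

260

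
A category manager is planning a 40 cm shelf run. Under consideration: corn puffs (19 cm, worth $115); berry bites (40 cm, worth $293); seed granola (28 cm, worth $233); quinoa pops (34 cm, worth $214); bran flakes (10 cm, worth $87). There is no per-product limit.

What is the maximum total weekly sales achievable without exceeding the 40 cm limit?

348

Taking 4×bran flakes: 40 cm used, 348 in weekly sales.
Every other selection either busts 40 cm or fails to beat 348.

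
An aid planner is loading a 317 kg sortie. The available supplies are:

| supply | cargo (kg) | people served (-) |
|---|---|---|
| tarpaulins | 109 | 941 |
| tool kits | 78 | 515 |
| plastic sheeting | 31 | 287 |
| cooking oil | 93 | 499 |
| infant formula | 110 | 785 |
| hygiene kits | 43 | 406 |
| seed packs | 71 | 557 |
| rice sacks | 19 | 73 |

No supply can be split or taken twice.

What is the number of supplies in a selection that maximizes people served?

5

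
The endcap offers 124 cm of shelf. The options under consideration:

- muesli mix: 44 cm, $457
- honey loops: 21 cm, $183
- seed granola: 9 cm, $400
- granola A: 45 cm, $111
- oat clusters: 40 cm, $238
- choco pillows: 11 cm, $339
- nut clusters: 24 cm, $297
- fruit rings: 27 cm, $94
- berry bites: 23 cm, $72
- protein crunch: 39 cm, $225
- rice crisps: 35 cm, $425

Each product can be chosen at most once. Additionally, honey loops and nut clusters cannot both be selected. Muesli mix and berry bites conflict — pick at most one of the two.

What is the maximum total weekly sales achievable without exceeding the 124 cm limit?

1918

The ratio ordering already packs tightly: muesli mix + seed granola + choco pillows + nut clusters + rice crisps, 123 cm, 1918.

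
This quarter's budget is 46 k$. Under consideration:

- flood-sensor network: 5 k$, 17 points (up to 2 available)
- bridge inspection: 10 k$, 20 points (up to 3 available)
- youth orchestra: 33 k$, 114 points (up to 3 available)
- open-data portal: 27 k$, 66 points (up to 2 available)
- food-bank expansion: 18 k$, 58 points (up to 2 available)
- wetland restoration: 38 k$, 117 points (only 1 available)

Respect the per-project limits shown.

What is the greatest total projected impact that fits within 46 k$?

A density-first pass picks 2×flood-sensor network + youth orchestra — 148 at 43 k$.
The 33 k$ tied up in youth orchestra is better spent on 2×food-bank expansion — total rises to 150 (46 k$).
That's the maximum — no swap from here does better than 150.

150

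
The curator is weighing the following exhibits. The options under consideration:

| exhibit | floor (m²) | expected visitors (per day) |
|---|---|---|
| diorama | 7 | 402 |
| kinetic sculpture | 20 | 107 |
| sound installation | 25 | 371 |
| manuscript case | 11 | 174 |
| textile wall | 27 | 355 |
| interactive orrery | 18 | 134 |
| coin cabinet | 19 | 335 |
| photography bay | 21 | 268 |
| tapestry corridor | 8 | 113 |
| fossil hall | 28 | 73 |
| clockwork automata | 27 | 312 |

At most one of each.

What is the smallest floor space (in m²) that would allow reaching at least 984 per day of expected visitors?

45

Look for the lowest-floor combination reaching 984.
Taking diorama + manuscript case + coin cabinet + tapestry corridor gives 1024 (≥ 984) for 45 m².
No combination under 45 m² hits 984.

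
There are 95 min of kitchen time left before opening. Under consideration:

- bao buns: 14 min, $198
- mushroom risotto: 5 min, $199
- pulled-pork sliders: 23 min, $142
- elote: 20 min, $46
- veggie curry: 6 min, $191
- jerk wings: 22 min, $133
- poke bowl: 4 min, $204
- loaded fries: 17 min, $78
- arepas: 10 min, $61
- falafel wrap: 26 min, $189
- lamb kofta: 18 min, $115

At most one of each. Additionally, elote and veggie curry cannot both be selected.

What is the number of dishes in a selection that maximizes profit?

7

The maximum profit within 95 min is 1229.
One optimal bundle: bao buns + mushroom risotto + veggie curry + jerk wings + poke bowl + falafel wrap + lamb kofta (95 min).
Every optimal selection uses 7 dishes.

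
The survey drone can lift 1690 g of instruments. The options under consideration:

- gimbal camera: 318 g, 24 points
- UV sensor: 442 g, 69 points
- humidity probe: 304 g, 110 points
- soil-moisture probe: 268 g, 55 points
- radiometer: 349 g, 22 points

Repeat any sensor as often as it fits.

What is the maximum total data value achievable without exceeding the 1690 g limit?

550

The ratio ordering already packs tightly: 5×humidity probe, 1520 g, 550.
Nothing else within 1690 g beats 550.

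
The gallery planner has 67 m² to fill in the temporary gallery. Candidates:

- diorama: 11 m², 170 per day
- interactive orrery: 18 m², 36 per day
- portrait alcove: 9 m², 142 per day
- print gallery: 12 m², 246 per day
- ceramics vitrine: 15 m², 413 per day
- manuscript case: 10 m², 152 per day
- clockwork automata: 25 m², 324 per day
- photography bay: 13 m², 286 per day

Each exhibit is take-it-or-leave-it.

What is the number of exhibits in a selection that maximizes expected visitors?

4

Optimal total is 1269.
For example print gallery + ceramics vitrine + clockwork automata + photography bay achieves it, using 65 m².
Any selection reaching 1269 contains exactly 4 exhibits.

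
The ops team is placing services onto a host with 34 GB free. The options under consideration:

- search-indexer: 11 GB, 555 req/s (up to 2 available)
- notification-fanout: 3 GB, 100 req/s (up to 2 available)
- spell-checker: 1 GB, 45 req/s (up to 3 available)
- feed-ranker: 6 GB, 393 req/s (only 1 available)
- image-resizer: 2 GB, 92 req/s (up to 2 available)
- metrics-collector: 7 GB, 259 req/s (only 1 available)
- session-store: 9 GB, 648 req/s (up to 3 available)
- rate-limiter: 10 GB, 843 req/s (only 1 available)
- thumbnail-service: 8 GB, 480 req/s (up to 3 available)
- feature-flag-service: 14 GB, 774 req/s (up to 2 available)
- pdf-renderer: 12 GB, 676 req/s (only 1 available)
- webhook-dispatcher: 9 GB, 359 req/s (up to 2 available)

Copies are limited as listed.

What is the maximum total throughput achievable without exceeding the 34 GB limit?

2532

Ranking by ratio (throughput/GB): rate-limiter 84.30, session-store 72.00, feed-ranker 65.50.
Best packing: feed-ranker + 2×session-store + rate-limiter — 34 GB, 2532 total.
Every other selection either busts 34 GB or exceeds an availability limit or fails to beat 2532.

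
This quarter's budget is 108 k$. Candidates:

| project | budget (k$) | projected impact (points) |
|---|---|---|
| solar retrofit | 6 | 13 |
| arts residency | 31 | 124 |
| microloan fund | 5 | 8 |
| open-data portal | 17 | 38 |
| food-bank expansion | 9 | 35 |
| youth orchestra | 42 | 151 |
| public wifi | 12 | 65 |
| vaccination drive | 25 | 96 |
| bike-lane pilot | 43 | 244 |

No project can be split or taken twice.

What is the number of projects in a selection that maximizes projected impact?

Best achievable projected impact is 499.
For example arts residency + food-bank expansion + vaccination drive + bike-lane pilot achieves it, using 108 k$.
Every optimal selection uses 4 projects.

4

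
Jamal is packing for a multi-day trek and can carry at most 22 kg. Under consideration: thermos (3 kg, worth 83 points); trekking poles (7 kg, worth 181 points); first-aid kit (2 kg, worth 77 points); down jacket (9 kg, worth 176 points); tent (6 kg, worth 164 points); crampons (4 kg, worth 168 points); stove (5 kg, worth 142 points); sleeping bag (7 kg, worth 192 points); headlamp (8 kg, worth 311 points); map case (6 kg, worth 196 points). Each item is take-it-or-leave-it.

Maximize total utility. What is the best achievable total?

Taking the top-ratio items first gives first-aid kit + crampons + headlamp + map case for 752 (20 kg).
Replace map case with thermos + stove: the trade gains 29 net, giving 781 at 22 kg.
That's the maximum — no swap from here does better than 781.

781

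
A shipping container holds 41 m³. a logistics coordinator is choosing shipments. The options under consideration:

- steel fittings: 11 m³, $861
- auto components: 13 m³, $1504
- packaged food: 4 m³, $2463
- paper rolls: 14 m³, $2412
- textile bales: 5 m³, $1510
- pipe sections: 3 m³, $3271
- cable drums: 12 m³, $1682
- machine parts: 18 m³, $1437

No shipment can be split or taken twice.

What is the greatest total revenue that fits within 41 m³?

11338

Taking packaged food + paper rolls + textile bales + pipe sections + cable drums: 38 m³ used, 11338 in revenue.
The spare 3 m³ is too small for any remaining shipment, and no exchange beats 11338.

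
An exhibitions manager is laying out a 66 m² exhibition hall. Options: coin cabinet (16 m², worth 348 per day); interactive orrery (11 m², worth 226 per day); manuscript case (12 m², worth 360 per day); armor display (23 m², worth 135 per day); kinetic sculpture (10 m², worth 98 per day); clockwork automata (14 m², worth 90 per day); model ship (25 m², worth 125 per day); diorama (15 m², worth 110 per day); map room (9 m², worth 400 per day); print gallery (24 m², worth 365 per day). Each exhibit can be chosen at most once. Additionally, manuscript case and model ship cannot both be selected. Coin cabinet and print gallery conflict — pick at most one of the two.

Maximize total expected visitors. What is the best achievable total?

Filling by ratio: coin cabinet + interactive orrery + manuscript case + kinetic sculpture + map room for 1432, with 8 m² left unused.
Dropping coin cabinet frees 16 m²; slotting in print gallery (24 m²) lifts the total to 1449 at 66 m².
Runner-up coin cabinet + interactive orrery + manuscript case + diorama + map room tops out at 1444.

1449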